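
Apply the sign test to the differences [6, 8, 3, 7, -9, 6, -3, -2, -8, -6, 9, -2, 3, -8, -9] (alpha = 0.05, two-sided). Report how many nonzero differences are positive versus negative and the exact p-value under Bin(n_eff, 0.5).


Step 1: Discard zero differences. Original n = 15; n_eff = number of nonzero differences = 15.
Nonzero differences (with sign): +6, +8, +3, +7, -9, +6, -3, -2, -8, -6, +9, -2, +3, -8, -9
Step 2: Count signs: positive = 7, negative = 8.
Step 3: Under H0: P(positive) = 0.5, so the number of positives S ~ Bin(15, 0.5).
Step 4: Two-sided exact p-value = sum of Bin(15,0.5) probabilities at or below the observed probability = 1.000000.
Step 5: alpha = 0.05. fail to reject H0.

n_eff = 15, pos = 7, neg = 8, p = 1.000000, fail to reject H0.


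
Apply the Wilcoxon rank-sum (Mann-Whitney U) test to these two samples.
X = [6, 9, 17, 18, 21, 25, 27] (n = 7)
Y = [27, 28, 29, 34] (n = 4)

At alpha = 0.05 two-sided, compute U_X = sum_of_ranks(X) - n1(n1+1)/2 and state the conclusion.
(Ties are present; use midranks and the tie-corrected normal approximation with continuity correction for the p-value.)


Step 1: Combine and sort all 11 observations; assign midranks.
sorted (value, group): (6,X), (9,X), (17,X), (18,X), (21,X), (25,X), (27,X), (27,Y), (28,Y), (29,Y), (34,Y)
ranks: 6->1, 9->2, 17->3, 18->4, 21->5, 25->6, 27->7.5, 27->7.5, 28->9, 29->10, 34->11
Step 2: Rank sum for X: R1 = 1 + 2 + 3 + 4 + 5 + 6 + 7.5 = 28.5.
Step 3: U_X = R1 - n1(n1+1)/2 = 28.5 - 7*8/2 = 28.5 - 28 = 0.5.
       U_Y = n1*n2 - U_X = 28 - 0.5 = 27.5.
Step 4: Ties are present, so use the tie-corrected normal approximation (with continuity correction) for the p-value.
Step 5: p-value = 0.013802; compare to alpha = 0.05. reject H0.

U_X = 0.5, p = 0.013802, reject H0 at alpha = 0.05.


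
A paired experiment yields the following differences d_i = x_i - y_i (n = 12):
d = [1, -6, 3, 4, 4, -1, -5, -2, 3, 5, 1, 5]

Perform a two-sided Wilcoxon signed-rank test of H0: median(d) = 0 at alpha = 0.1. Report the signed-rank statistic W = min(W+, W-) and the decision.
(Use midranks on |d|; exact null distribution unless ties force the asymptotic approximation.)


Step 1: Drop any zero differences (none here) and take |d_i|.
|d| = [1, 6, 3, 4, 4, 1, 5, 2, 3, 5, 1, 5]
Step 2: Midrank |d_i| (ties get averaged ranks).
ranks: |1|->2, |6|->12, |3|->5.5, |4|->7.5, |4|->7.5, |1|->2, |5|->10, |2|->4, |3|->5.5, |5|->10, |1|->2, |5|->10
Step 3: Attach original signs; sum ranks with positive sign and with negative sign.
W+ = 2 + 5.5 + 7.5 + 7.5 + 5.5 + 10 + 2 + 10 = 50
W- = 12 + 2 + 10 + 4 = 28
(Check: W+ + W- = 78 should equal n(n+1)/2 = 78.)
Step 4: Test statistic W = min(W+, W-) = 28.
Step 5: Ties in |d|, so use the tie-corrected normal approximation.
        E[W] = n(n+1)/4 = 12*13/4 = 39.
        Tie groups: |d|=1 (t=3), |d|=3 (t=2), |d|=4 (t=2), |d|=5 (t=3); sum(t^3 - t) = 60.
        Var[W] = n(n+1)(2n+1)/24 - sum(t^3-t)/48 = 3900/24 - 60/48 = 161.25.
        z = (W - E[W]) / sqrt(Var[W]) = (28 - 39) / 12.6984 = -0.8662.
        Two-sided p = 2*Phi(z) = 0.386354.
Step 6: alpha = 0.1. fail to reject H0.

W+ = 50, W- = 28, W = min = 28, p = 0.386354, fail to reject H0.


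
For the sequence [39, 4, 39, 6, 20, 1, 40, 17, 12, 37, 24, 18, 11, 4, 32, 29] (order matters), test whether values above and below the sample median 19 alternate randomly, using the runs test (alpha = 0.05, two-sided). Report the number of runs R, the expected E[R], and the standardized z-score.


Step 1: Compute median = 19; label A = above, B = below.
Labels in order: ABABABABBAABBBAA  (n_A = 8, n_B = 8)
Step 2: Count runs R = 11.
Step 3: Under H0 (random ordering), E[R] = 2*n_A*n_B/(n_A+n_B) + 1 = 2*8*8/16 + 1 = 9.0000.
        Var[R] = 2*n_A*n_B*(2*n_A*n_B - n_A - n_B) / ((n_A+n_B)^2 * (n_A+n_B-1)) = 14336/3840 = 3.7333.
        SD[R] = 1.9322.
Step 4: Continuity-corrected z = (R - 0.5 - E[R]) / SD[R] = (11 - 0.5 - 9.0000) / 1.9322 = 0.7763.
Step 5: Two-sided p-value via normal approximation = 2*(1 - Phi(|z|)) = 0.437558.
Step 6: alpha = 0.05. fail to reject H0.

R = 11, z = 0.7763, p = 0.437558, fail to reject H0.


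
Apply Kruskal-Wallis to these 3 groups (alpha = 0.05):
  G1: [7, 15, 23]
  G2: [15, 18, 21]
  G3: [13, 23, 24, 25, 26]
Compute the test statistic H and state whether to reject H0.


Step 1: Combine all N = 11 observations and assign midranks.
sorted (value, group, rank): (7,G1,1), (13,G3,2), (15,G1,3.5), (15,G2,3.5), (18,G2,5), (21,G2,6), (23,G1,7.5), (23,G3,7.5), (24,G3,9), (25,G3,10), (26,G3,11)
Step 2: Sum ranks within each group.
R_1 = 12 (n_1 = 3)
R_2 = 14.5 (n_2 = 3)
R_3 = 39.5 (n_3 = 5)
Step 3: H = 12/(N(N+1)) * sum(R_i^2/n_i) - 3(N+1)
     = 12/(11*12) * (12^2/3 + 14.5^2/3 + 39.5^2/5) - 3*12
     = 0.090909 * 430.133 - 36
     = 3.103030.
Step 4: Ties present; correction factor C = 1 - 12/(11^3 - 11) = 0.990909. Corrected H = 3.103030 / 0.990909 = 3.131498.
Step 5: Under H0, H ~ chi^2(2); p-value = 0.208931.
Step 6: alpha = 0.05. fail to reject H0.

H = 3.1315, df = 2, p = 0.208931, fail to reject H0.


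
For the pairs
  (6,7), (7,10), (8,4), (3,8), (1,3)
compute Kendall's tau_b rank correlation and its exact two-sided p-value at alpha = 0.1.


Step 1: Enumerate the 10 unordered pairs (i,j) with i<j and classify each by sign(x_j-x_i) * sign(y_j-y_i).
  (1,2):dx=+1,dy=+3->C; (1,3):dx=+2,dy=-3->D; (1,4):dx=-3,dy=+1->D; (1,5):dx=-5,dy=-4->C
  (2,3):dx=+1,dy=-6->D; (2,4):dx=-4,dy=-2->C; (2,5):dx=-6,dy=-7->C; (3,4):dx=-5,dy=+4->D
  (3,5):dx=-7,dy=-1->C; (4,5):dx=-2,dy=-5->C
Step 2: C = 6, D = 4, total pairs = 10.
Step 3: tau = (C - D)/(n(n-1)/2) = (6 - 4)/10 = 0.200000.
Step 4: Exact two-sided p-value (enumerate n! = 120 permutations of y under H0): p = 0.816667.
Step 5: alpha = 0.1. fail to reject H0.

tau_b = 0.2000 (C=6, D=4), p = 0.816667, fail to reject H0.


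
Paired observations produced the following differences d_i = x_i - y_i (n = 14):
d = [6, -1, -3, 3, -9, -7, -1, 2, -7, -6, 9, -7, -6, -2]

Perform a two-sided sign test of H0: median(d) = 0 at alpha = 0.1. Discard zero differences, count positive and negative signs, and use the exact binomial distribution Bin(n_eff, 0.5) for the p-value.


Step 1: Discard zero differences. Original n = 14; n_eff = number of nonzero differences = 14.
Nonzero differences (with sign): +6, -1, -3, +3, -9, -7, -1, +2, -7, -6, +9, -7, -6, -2
Step 2: Count signs: positive = 4, negative = 10.
Step 3: Under H0: P(positive) = 0.5, so the number of positives S ~ Bin(14, 0.5).
Step 4: Two-sided exact p-value = sum of Bin(14,0.5) probabilities at or below the observed probability = 0.179565.
Step 5: alpha = 0.1. fail to reject H0.

n_eff = 14, pos = 4, neg = 10, p = 0.179565, fail to reject H0.


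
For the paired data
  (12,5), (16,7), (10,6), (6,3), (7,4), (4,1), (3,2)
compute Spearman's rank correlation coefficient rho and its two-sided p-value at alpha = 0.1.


Step 1: Rank x and y separately (midranks; no ties here).
rank(x): 12->6, 16->7, 10->5, 6->3, 7->4, 4->2, 3->1
rank(y): 5->5, 7->7, 6->6, 3->3, 4->4, 1->1, 2->2
Step 2: d_i = R_x(i) - R_y(i); compute d_i^2.
  (6-5)^2=1, (7-7)^2=0, (5-6)^2=1, (3-3)^2=0, (4-4)^2=0, (2-1)^2=1, (1-2)^2=1
sum(d^2) = 4.
Step 3: rho = 1 - 6*4 / (7*(7^2 - 1)) = 1 - 24/336 = 0.928571.
Step 4: Under H0, t = rho * sqrt((n-2)/(1-rho^2)) = 5.5943 ~ t(5).
Step 5: Two-sided p-value from the t-distribution with 5 df = 0.002519.
Step 6: alpha = 0.1. reject H0.

rho = 0.9286, p = 0.002519, reject H0 at alpha = 0.1.


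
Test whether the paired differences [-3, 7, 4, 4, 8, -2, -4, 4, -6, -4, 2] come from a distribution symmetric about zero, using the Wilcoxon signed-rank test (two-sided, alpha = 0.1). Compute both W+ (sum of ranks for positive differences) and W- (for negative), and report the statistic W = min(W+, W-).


Step 1: Drop any zero differences (none here) and take |d_i|.
|d| = [3, 7, 4, 4, 8, 2, 4, 4, 6, 4, 2]
Step 2: Midrank |d_i| (ties get averaged ranks).
ranks: |3|->3, |7|->10, |4|->6, |4|->6, |8|->11, |2|->1.5, |4|->6, |4|->6, |6|->9, |4|->6, |2|->1.5
Step 3: Attach original signs; sum ranks with positive sign and with negative sign.
W+ = 10 + 6 + 6 + 11 + 6 + 1.5 = 40.5
W- = 3 + 1.5 + 6 + 9 + 6 = 25.5
(Check: W+ + W- = 66 should equal n(n+1)/2 = 66.)
Step 4: Test statistic W = min(W+, W-) = 25.5.
Step 5: Ties in |d|, so use the tie-corrected normal approximation.
        E[W] = n(n+1)/4 = 11*12/4 = 33.
        Tie groups: |d|=2 (t=2), |d|=4 (t=5); sum(t^3 - t) = 126.
        Var[W] = n(n+1)(2n+1)/24 - sum(t^3-t)/48 = 3036/24 - 126/48 = 123.875.
        z = (W - E[W]) / sqrt(Var[W]) = (25.5 - 33) / 11.1299 = -0.6739.
        Two-sided p = 2*Phi(z) = 0.500401.
Step 6: alpha = 0.1. fail to reject H0.

W+ = 40.5, W- = 25.5, W = min = 25.5, p = 0.500401, fail to reject H0.


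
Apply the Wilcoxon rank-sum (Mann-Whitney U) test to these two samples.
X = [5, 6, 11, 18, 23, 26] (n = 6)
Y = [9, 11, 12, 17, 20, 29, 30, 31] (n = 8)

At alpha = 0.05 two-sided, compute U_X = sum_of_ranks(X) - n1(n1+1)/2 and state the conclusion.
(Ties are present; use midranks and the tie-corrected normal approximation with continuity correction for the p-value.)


Step 1: Combine and sort all 14 observations; assign midranks.
sorted (value, group): (5,X), (6,X), (9,Y), (11,X), (11,Y), (12,Y), (17,Y), (18,X), (20,Y), (23,X), (26,X), (29,Y), (30,Y), (31,Y)
ranks: 5->1, 6->2, 9->3, 11->4.5, 11->4.5, 12->6, 17->7, 18->8, 20->9, 23->10, 26->11, 29->12, 30->13, 31->14
Step 2: Rank sum for X: R1 = 1 + 2 + 4.5 + 8 + 10 + 11 = 36.5.
Step 3: U_X = R1 - n1(n1+1)/2 = 36.5 - 6*7/2 = 36.5 - 21 = 15.5.
       U_Y = n1*n2 - U_X = 48 - 15.5 = 32.5.
Step 4: Ties are present, so use the tie-corrected normal approximation (with continuity correction) for the p-value.
Step 5: p-value = 0.301168; compare to alpha = 0.05. fail to reject H0.

U_X = 15.5, p = 0.301168, fail to reject H0 at alpha = 0.05.


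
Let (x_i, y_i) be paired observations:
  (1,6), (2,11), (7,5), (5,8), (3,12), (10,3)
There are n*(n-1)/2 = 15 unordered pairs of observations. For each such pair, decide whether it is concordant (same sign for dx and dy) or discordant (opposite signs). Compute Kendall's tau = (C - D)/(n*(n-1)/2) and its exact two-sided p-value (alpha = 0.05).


Step 1: Enumerate the 15 unordered pairs (i,j) with i<j and classify each by sign(x_j-x_i) * sign(y_j-y_i).
  (1,2):dx=+1,dy=+5->C; (1,3):dx=+6,dy=-1->D; (1,4):dx=+4,dy=+2->C; (1,5):dx=+2,dy=+6->C
  (1,6):dx=+9,dy=-3->D; (2,3):dx=+5,dy=-6->D; (2,4):dx=+3,dy=-3->D; (2,5):dx=+1,dy=+1->C
  (2,6):dx=+8,dy=-8->D; (3,4):dx=-2,dy=+3->D; (3,5):dx=-4,dy=+7->D; (3,6):dx=+3,dy=-2->D
  (4,5):dx=-2,dy=+4->D; (4,6):dx=+5,dy=-5->D; (5,6):dx=+7,dy=-9->D
Step 2: C = 4, D = 11, total pairs = 15.
Step 3: tau = (C - D)/(n(n-1)/2) = (4 - 11)/15 = -0.466667.
Step 4: Exact two-sided p-value (enumerate n! = 720 permutations of y under H0): p = 0.272222.
Step 5: alpha = 0.05. fail to reject H0.

tau_b = -0.4667 (C=4, D=11), p = 0.272222, fail to reject H0.


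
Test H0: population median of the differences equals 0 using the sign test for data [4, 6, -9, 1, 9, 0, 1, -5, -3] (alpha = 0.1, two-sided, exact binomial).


Step 1: Discard zero differences. Original n = 9; n_eff = number of nonzero differences = 8.
Nonzero differences (with sign): +4, +6, -9, +1, +9, +1, -5, -3
Step 2: Count signs: positive = 5, negative = 3.
Step 3: Under H0: P(positive) = 0.5, so the number of positives S ~ Bin(8, 0.5).
Step 4: Two-sided exact p-value = sum of Bin(8,0.5) probabilities at or below the observed probability = 0.726562.
Step 5: alpha = 0.1. fail to reject H0.

n_eff = 8, pos = 5, neg = 3, p = 0.726562, fail to reject H0.


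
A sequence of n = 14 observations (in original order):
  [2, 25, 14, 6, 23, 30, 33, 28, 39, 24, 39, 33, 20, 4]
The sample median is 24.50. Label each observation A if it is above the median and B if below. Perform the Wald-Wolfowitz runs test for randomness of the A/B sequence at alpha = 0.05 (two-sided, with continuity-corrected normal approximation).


Step 1: Compute median = 24.50; label A = above, B = below.
Labels in order: BABBBAAAABAABB  (n_A = 7, n_B = 7)
Step 2: Count runs R = 7.
Step 3: Under H0 (random ordering), E[R] = 2*n_A*n_B/(n_A+n_B) + 1 = 2*7*7/14 + 1 = 8.0000.
        Var[R] = 2*n_A*n_B*(2*n_A*n_B - n_A - n_B) / ((n_A+n_B)^2 * (n_A+n_B-1)) = 8232/2548 = 3.2308.
        SD[R] = 1.7974.
Step 4: Continuity-corrected z = (R + 0.5 - E[R]) / SD[R] = (7 + 0.5 - 8.0000) / 1.7974 = -0.2782.
Step 5: Two-sided p-value via normal approximation = 2*(1 - Phi(|z|)) = 0.780879.
Step 6: alpha = 0.05. fail to reject H0.

R = 7, z = -0.2782, p = 0.780879, fail to reject H0.


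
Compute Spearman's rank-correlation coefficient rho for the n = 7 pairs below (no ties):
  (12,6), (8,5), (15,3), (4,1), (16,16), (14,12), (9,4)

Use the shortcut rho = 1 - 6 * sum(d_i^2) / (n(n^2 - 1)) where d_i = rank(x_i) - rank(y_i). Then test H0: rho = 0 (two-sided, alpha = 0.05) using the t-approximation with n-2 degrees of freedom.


Step 1: Rank x and y separately (midranks; no ties here).
rank(x): 12->4, 8->2, 15->6, 4->1, 16->7, 14->5, 9->3
rank(y): 6->5, 5->4, 3->2, 1->1, 16->7, 12->6, 4->3
Step 2: d_i = R_x(i) - R_y(i); compute d_i^2.
  (4-5)^2=1, (2-4)^2=4, (6-2)^2=16, (1-1)^2=0, (7-7)^2=0, (5-6)^2=1, (3-3)^2=0
sum(d^2) = 22.
Step 3: rho = 1 - 6*22 / (7*(7^2 - 1)) = 1 - 132/336 = 0.607143.
Step 4: Under H0, t = rho * sqrt((n-2)/(1-rho^2)) = 1.7086 ~ t(5).
Step 5: Two-sided p-value from the t-distribution with 5 df = 0.148231.
Step 6: alpha = 0.05. fail to reject H0.

rho = 0.6071, p = 0.148231, fail to reject H0 at alpha = 0.05.


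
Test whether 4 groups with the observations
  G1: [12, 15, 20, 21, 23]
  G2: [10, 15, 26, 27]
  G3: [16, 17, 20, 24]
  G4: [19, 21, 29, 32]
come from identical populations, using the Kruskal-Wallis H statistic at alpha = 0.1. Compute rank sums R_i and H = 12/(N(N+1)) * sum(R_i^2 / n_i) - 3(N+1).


Step 1: Combine all N = 17 observations and assign midranks.
sorted (value, group, rank): (10,G2,1), (12,G1,2), (15,G1,3.5), (15,G2,3.5), (16,G3,5), (17,G3,6), (19,G4,7), (20,G1,8.5), (20,G3,8.5), (21,G1,10.5), (21,G4,10.5), (23,G1,12), (24,G3,13), (26,G2,14), (27,G2,15), (29,G4,16), (32,G4,17)
Step 2: Sum ranks within each group.
R_1 = 36.5 (n_1 = 5)
R_2 = 33.5 (n_2 = 4)
R_3 = 32.5 (n_3 = 4)
R_4 = 50.5 (n_4 = 4)
Step 3: H = 12/(N(N+1)) * sum(R_i^2/n_i) - 3(N+1)
     = 12/(17*18) * (36.5^2/5 + 33.5^2/4 + 32.5^2/4 + 50.5^2/4) - 3*18
     = 0.039216 * 1448.64 - 54
     = 2.809314.
Step 4: Ties present; correction factor C = 1 - 18/(17^3 - 17) = 0.996324. Corrected H = 2.809314 / 0.996324 = 2.819680.
Step 5: Under H0, H ~ chi^2(3); p-value = 0.420270.
Step 6: alpha = 0.1. fail to reject H0.

H = 2.8197, df = 3, p = 0.420270, fail to reject H0.


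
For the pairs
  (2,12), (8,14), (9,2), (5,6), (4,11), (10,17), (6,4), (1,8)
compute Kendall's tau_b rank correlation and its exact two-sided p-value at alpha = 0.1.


Step 1: Enumerate the 28 unordered pairs (i,j) with i<j and classify each by sign(x_j-x_i) * sign(y_j-y_i).
  (1,2):dx=+6,dy=+2->C; (1,3):dx=+7,dy=-10->D; (1,4):dx=+3,dy=-6->D; (1,5):dx=+2,dy=-1->D
  (1,6):dx=+8,dy=+5->C; (1,7):dx=+4,dy=-8->D; (1,8):dx=-1,dy=-4->C; (2,3):dx=+1,dy=-12->D
  (2,4):dx=-3,dy=-8->C; (2,5):dx=-4,dy=-3->C; (2,6):dx=+2,dy=+3->C; (2,7):dx=-2,dy=-10->C
  (2,8):dx=-7,dy=-6->C; (3,4):dx=-4,dy=+4->D; (3,5):dx=-5,dy=+9->D; (3,6):dx=+1,dy=+15->C
  (3,7):dx=-3,dy=+2->D; (3,8):dx=-8,dy=+6->D; (4,5):dx=-1,dy=+5->D; (4,6):dx=+5,dy=+11->C
  (4,7):dx=+1,dy=-2->D; (4,8):dx=-4,dy=+2->D; (5,6):dx=+6,dy=+6->C; (5,7):dx=+2,dy=-7->D
  (5,8):dx=-3,dy=-3->C; (6,7):dx=-4,dy=-13->C; (6,8):dx=-9,dy=-9->C; (7,8):dx=-5,dy=+4->D
Step 2: C = 14, D = 14, total pairs = 28.
Step 3: tau = (C - D)/(n(n-1)/2) = (14 - 14)/28 = 0.000000.
Step 4: Exact two-sided p-value (enumerate n! = 40320 permutations of y under H0): p = 1.000000.
Step 5: alpha = 0.1. fail to reject H0.

tau_b = 0.0000 (C=14, D=14), p = 1.000000, fail to reject H0.


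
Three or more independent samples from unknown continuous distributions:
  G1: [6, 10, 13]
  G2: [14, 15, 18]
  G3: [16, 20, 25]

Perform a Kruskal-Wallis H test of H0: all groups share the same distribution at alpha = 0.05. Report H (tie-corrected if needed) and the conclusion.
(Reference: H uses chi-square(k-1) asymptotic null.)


Step 1: Combine all N = 9 observations and assign midranks.
sorted (value, group, rank): (6,G1,1), (10,G1,2), (13,G1,3), (14,G2,4), (15,G2,5), (16,G3,6), (18,G2,7), (20,G3,8), (25,G3,9)
Step 2: Sum ranks within each group.
R_1 = 6 (n_1 = 3)
R_2 = 16 (n_2 = 3)
R_3 = 23 (n_3 = 3)
Step 3: H = 12/(N(N+1)) * sum(R_i^2/n_i) - 3(N+1)
     = 12/(9*10) * (6^2/3 + 16^2/3 + 23^2/3) - 3*10
     = 0.133333 * 273.667 - 30
     = 6.488889.
Step 4: No ties, so H is used without correction.
Step 5: Under H0, H ~ chi^2(2); p-value = 0.038990.
Step 6: alpha = 0.05. reject H0.

H = 6.4889, df = 2, p = 0.038990, reject H0.


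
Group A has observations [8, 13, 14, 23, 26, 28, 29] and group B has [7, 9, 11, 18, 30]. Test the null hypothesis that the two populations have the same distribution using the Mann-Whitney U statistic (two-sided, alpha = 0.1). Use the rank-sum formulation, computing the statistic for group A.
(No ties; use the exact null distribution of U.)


Step 1: Combine and sort all 12 observations; assign midranks.
sorted (value, group): (7,Y), (8,X), (9,Y), (11,Y), (13,X), (14,X), (18,Y), (23,X), (26,X), (28,X), (29,X), (30,Y)
ranks: 7->1, 8->2, 9->3, 11->4, 13->5, 14->6, 18->7, 23->8, 26->9, 28->10, 29->11, 30->12
Step 2: Rank sum for X: R1 = 2 + 5 + 6 + 8 + 9 + 10 + 11 = 51.
Step 3: U_X = R1 - n1(n1+1)/2 = 51 - 7*8/2 = 51 - 28 = 23.
       U_Y = n1*n2 - U_X = 35 - 23 = 12.
Step 4: No ties, so the exact null distribution of U (based on enumerating the C(12,7) = 792 equally likely rank assignments) gives the two-sided p-value.
Step 5: p-value = 0.431818; compare to alpha = 0.1. fail to reject H0.

U_X = 23, p = 0.431818, fail to reject H0 at alpha = 0.1.


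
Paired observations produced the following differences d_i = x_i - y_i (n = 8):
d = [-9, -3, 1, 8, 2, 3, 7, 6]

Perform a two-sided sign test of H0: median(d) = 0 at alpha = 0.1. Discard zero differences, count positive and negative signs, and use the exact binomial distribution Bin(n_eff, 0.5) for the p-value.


Step 1: Discard zero differences. Original n = 8; n_eff = number of nonzero differences = 8.
Nonzero differences (with sign): -9, -3, +1, +8, +2, +3, +7, +6
Step 2: Count signs: positive = 6, negative = 2.
Step 3: Under H0: P(positive) = 0.5, so the number of positives S ~ Bin(8, 0.5).
Step 4: Two-sided exact p-value = sum of Bin(8,0.5) probabilities at or below the observed probability = 0.289062.
Step 5: alpha = 0.1. fail to reject H0.

n_eff = 8, pos = 6, neg = 2, p = 0.289062, fail to reject H0.


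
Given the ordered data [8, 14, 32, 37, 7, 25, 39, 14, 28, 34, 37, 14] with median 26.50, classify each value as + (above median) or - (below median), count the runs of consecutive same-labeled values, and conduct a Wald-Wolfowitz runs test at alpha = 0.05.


Step 1: Compute median = 26.50; label A = above, B = below.
Labels in order: BBAABBABAAAB  (n_A = 6, n_B = 6)
Step 2: Count runs R = 7.
Step 3: Under H0 (random ordering), E[R] = 2*n_A*n_B/(n_A+n_B) + 1 = 2*6*6/12 + 1 = 7.0000.
        Var[R] = 2*n_A*n_B*(2*n_A*n_B - n_A - n_B) / ((n_A+n_B)^2 * (n_A+n_B-1)) = 4320/1584 = 2.7273.
        SD[R] = 1.6514.
Step 4: R = E[R], so z = 0 with no continuity correction.
Step 5: Two-sided p-value via normal approximation = 2*(1 - Phi(|z|)) = 1.000000.
Step 6: alpha = 0.05. fail to reject H0.

R = 7, z = 0.0000, p = 1.000000, fail to reject H0.


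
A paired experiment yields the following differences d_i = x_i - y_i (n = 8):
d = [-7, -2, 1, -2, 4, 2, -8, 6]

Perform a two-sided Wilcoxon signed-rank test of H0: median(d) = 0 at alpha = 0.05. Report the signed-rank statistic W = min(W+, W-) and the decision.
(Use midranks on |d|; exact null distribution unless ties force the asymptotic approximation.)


Step 1: Drop any zero differences (none here) and take |d_i|.
|d| = [7, 2, 1, 2, 4, 2, 8, 6]
Step 2: Midrank |d_i| (ties get averaged ranks).
ranks: |7|->7, |2|->3, |1|->1, |2|->3, |4|->5, |2|->3, |8|->8, |6|->6
Step 3: Attach original signs; sum ranks with positive sign and with negative sign.
W+ = 1 + 5 + 3 + 6 = 15
W- = 7 + 3 + 3 + 8 = 21
(Check: W+ + W- = 36 should equal n(n+1)/2 = 36.)
Step 4: Test statistic W = min(W+, W-) = 15.
Step 5: Ties in |d|, so use the tie-corrected normal approximation.
        E[W] = n(n+1)/4 = 8*9/4 = 18.
        Tie groups: |d|=2 (t=3); sum(t^3 - t) = 24.
        Var[W] = n(n+1)(2n+1)/24 - sum(t^3-t)/48 = 1224/24 - 24/48 = 50.5.
        z = (W - E[W]) / sqrt(Var[W]) = (15 - 18) / 7.1063 = -0.4222.
        Two-sided p = 2*Phi(z) = 0.672909.
Step 6: alpha = 0.05. fail to reject H0.

W+ = 15, W- = 21, W = min = 15, p = 0.672909, fail to reject H0.


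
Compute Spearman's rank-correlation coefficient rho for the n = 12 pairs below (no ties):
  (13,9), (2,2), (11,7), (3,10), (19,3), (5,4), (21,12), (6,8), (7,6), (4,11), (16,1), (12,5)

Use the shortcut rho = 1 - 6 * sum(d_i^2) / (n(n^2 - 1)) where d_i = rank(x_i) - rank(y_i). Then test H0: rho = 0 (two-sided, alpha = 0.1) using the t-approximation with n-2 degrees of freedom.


Step 1: Rank x and y separately (midranks; no ties here).
rank(x): 13->9, 2->1, 11->7, 3->2, 19->11, 5->4, 21->12, 6->5, 7->6, 4->3, 16->10, 12->8
rank(y): 9->9, 2->2, 7->7, 10->10, 3->3, 4->4, 12->12, 8->8, 6->6, 11->11, 1->1, 5->5
Step 2: d_i = R_x(i) - R_y(i); compute d_i^2.
  (9-9)^2=0, (1-2)^2=1, (7-7)^2=0, (2-10)^2=64, (11-3)^2=64, (4-4)^2=0, (12-12)^2=0, (5-8)^2=9, (6-6)^2=0, (3-11)^2=64, (10-1)^2=81, (8-5)^2=9
sum(d^2) = 292.
Step 3: rho = 1 - 6*292 / (12*(12^2 - 1)) = 1 - 1752/1716 = -0.020979.
Step 4: Under H0, t = rho * sqrt((n-2)/(1-rho^2)) = -0.0664 ~ t(10).
Step 5: Two-sided p-value from the t-distribution with 10 df = 0.948402.
Step 6: alpha = 0.1. fail to reject H0.

rho = -0.0210, p = 0.948402, fail to reject H0 at alpha = 0.1.


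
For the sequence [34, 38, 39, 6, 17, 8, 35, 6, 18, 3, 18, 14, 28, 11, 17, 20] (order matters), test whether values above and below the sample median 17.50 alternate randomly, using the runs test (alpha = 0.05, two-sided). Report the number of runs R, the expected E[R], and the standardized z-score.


Step 1: Compute median = 17.50; label A = above, B = below.
Labels in order: AAABBBABABABABBA  (n_A = 8, n_B = 8)
Step 2: Count runs R = 11.
Step 3: Under H0 (random ordering), E[R] = 2*n_A*n_B/(n_A+n_B) + 1 = 2*8*8/16 + 1 = 9.0000.
        Var[R] = 2*n_A*n_B*(2*n_A*n_B - n_A - n_B) / ((n_A+n_B)^2 * (n_A+n_B-1)) = 14336/3840 = 3.7333.
        SD[R] = 1.9322.
Step 4: Continuity-corrected z = (R - 0.5 - E[R]) / SD[R] = (11 - 0.5 - 9.0000) / 1.9322 = 0.7763.
Step 5: Two-sided p-value via normal approximation = 2*(1 - Phi(|z|)) = 0.437558.
Step 6: alpha = 0.05. fail to reject H0.

R = 11, z = 0.7763, p = 0.437558, fail to reject H0.


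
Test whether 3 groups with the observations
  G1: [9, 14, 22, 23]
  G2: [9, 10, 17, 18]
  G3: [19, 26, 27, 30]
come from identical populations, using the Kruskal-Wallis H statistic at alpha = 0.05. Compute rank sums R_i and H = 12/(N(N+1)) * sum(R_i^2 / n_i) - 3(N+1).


Step 1: Combine all N = 12 observations and assign midranks.
sorted (value, group, rank): (9,G1,1.5), (9,G2,1.5), (10,G2,3), (14,G1,4), (17,G2,5), (18,G2,6), (19,G3,7), (22,G1,8), (23,G1,9), (26,G3,10), (27,G3,11), (30,G3,12)
Step 2: Sum ranks within each group.
R_1 = 22.5 (n_1 = 4)
R_2 = 15.5 (n_2 = 4)
R_3 = 40 (n_3 = 4)
Step 3: H = 12/(N(N+1)) * sum(R_i^2/n_i) - 3(N+1)
     = 12/(12*13) * (22.5^2/4 + 15.5^2/4 + 40^2/4) - 3*13
     = 0.076923 * 586.625 - 39
     = 6.125000.
Step 4: Ties present; correction factor C = 1 - 6/(12^3 - 12) = 0.996503. Corrected H = 6.125000 / 0.996503 = 6.146491.
Step 5: Under H0, H ~ chi^2(2); p-value = 0.046271.
Step 6: alpha = 0.05. reject H0.

H = 6.1465, df = 2, p = 0.046271, reject H0.


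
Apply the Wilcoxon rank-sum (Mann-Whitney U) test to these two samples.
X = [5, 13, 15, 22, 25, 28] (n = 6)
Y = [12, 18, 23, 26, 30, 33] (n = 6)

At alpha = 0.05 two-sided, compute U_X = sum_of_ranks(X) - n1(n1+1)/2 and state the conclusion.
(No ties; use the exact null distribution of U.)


Step 1: Combine and sort all 12 observations; assign midranks.
sorted (value, group): (5,X), (12,Y), (13,X), (15,X), (18,Y), (22,X), (23,Y), (25,X), (26,Y), (28,X), (30,Y), (33,Y)
ranks: 5->1, 12->2, 13->3, 15->4, 18->5, 22->6, 23->7, 25->8, 26->9, 28->10, 30->11, 33->12
Step 2: Rank sum for X: R1 = 1 + 3 + 4 + 6 + 8 + 10 = 32.
Step 3: U_X = R1 - n1(n1+1)/2 = 32 - 6*7/2 = 32 - 21 = 11.
       U_Y = n1*n2 - U_X = 36 - 11 = 25.
Step 4: No ties, so the exact null distribution of U (based on enumerating the C(12,6) = 924 equally likely rank assignments) gives the two-sided p-value.
Step 5: p-value = 0.309524; compare to alpha = 0.05. fail to reject H0.

U_X = 11, p = 0.309524, fail to reject H0 at alpha = 0.05.


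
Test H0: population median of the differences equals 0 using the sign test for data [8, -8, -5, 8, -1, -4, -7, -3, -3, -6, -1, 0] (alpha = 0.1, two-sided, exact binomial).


Step 1: Discard zero differences. Original n = 12; n_eff = number of nonzero differences = 11.
Nonzero differences (with sign): +8, -8, -5, +8, -1, -4, -7, -3, -3, -6, -1
Step 2: Count signs: positive = 2, negative = 9.
Step 3: Under H0: P(positive) = 0.5, so the number of positives S ~ Bin(11, 0.5).
Step 4: Two-sided exact p-value = sum of Bin(11,0.5) probabilities at or below the observed probability = 0.065430.
Step 5: alpha = 0.1. reject H0.

n_eff = 11, pos = 2, neg = 9, p = 0.065430, reject H0.


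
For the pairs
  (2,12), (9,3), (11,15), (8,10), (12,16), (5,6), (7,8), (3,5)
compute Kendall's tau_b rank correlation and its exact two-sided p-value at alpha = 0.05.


Step 1: Enumerate the 28 unordered pairs (i,j) with i<j and classify each by sign(x_j-x_i) * sign(y_j-y_i).
  (1,2):dx=+7,dy=-9->D; (1,3):dx=+9,dy=+3->C; (1,4):dx=+6,dy=-2->D; (1,5):dx=+10,dy=+4->C
  (1,6):dx=+3,dy=-6->D; (1,7):dx=+5,dy=-4->D; (1,8):dx=+1,dy=-7->D; (2,3):dx=+2,dy=+12->C
  (2,4):dx=-1,dy=+7->D; (2,5):dx=+3,dy=+13->C; (2,6):dx=-4,dy=+3->D; (2,7):dx=-2,dy=+5->D
  (2,8):dx=-6,dy=+2->D; (3,4):dx=-3,dy=-5->C; (3,5):dx=+1,dy=+1->C; (3,6):dx=-6,dy=-9->C
  (3,7):dx=-4,dy=-7->C; (3,8):dx=-8,dy=-10->C; (4,5):dx=+4,dy=+6->C; (4,6):dx=-3,dy=-4->C
  (4,7):dx=-1,dy=-2->C; (4,8):dx=-5,dy=-5->C; (5,6):dx=-7,dy=-10->C; (5,7):dx=-5,dy=-8->C
  (5,8):dx=-9,dy=-11->C; (6,7):dx=+2,dy=+2->C; (6,8):dx=-2,dy=-1->C; (7,8):dx=-4,dy=-3->C
Step 2: C = 19, D = 9, total pairs = 28.
Step 3: tau = (C - D)/(n(n-1)/2) = (19 - 9)/28 = 0.357143.
Step 4: Exact two-sided p-value (enumerate n! = 40320 permutations of y under H0): p = 0.275099.
Step 5: alpha = 0.05. fail to reject H0.

tau_b = 0.3571 (C=19, D=9), p = 0.275099, fail to reject H0.


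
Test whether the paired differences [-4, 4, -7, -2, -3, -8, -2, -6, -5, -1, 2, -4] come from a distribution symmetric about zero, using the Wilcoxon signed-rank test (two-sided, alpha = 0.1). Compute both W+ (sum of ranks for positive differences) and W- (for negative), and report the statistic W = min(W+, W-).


Step 1: Drop any zero differences (none here) and take |d_i|.
|d| = [4, 4, 7, 2, 3, 8, 2, 6, 5, 1, 2, 4]
Step 2: Midrank |d_i| (ties get averaged ranks).
ranks: |4|->7, |4|->7, |7|->11, |2|->3, |3|->5, |8|->12, |2|->3, |6|->10, |5|->9, |1|->1, |2|->3, |4|->7
Step 3: Attach original signs; sum ranks with positive sign and with negative sign.
W+ = 7 + 3 = 10
W- = 7 + 11 + 3 + 5 + 12 + 3 + 10 + 9 + 1 + 7 = 68
(Check: W+ + W- = 78 should equal n(n+1)/2 = 78.)
Step 4: Test statistic W = min(W+, W-) = 10.
Step 5: Ties in |d|, so use the tie-corrected normal approximation.
        E[W] = n(n+1)/4 = 12*13/4 = 39.
        Tie groups: |d|=2 (t=3), |d|=4 (t=3); sum(t^3 - t) = 48.
        Var[W] = n(n+1)(2n+1)/24 - sum(t^3-t)/48 = 3900/24 - 48/48 = 161.5.
        z = (W - E[W]) / sqrt(Var[W]) = (10 - 39) / 12.7083 = -2.2820.
        Two-sided p = 2*Phi(z) = 0.022491.
Step 6: alpha = 0.1. reject H0.

W+ = 10, W- = 68, W = min = 10, p = 0.022491, reject H0.


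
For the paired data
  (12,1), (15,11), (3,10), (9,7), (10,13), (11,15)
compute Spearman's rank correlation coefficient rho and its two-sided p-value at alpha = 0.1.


Step 1: Rank x and y separately (midranks; no ties here).
rank(x): 12->5, 15->6, 3->1, 9->2, 10->3, 11->4
rank(y): 1->1, 11->4, 10->3, 7->2, 13->5, 15->6
Step 2: d_i = R_x(i) - R_y(i); compute d_i^2.
  (5-1)^2=16, (6-4)^2=4, (1-3)^2=4, (2-2)^2=0, (3-5)^2=4, (4-6)^2=4
sum(d^2) = 32.
Step 3: rho = 1 - 6*32 / (6*(6^2 - 1)) = 1 - 192/210 = 0.085714.
Step 4: Under H0, t = rho * sqrt((n-2)/(1-rho^2)) = 0.1721 ~ t(4).
Step 5: Two-sided p-value from the t-distribution with 4 df = 0.871743.
Step 6: alpha = 0.1. fail to reject H0.

rho = 0.0857, p = 0.871743, fail to reject H0 at alpha = 0.1.


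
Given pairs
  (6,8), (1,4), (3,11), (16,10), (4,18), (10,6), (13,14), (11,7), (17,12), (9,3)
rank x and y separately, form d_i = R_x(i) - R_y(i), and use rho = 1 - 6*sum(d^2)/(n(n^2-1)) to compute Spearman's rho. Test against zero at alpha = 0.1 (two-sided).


Step 1: Rank x and y separately (midranks; no ties here).
rank(x): 6->4, 1->1, 3->2, 16->9, 4->3, 10->6, 13->8, 11->7, 17->10, 9->5
rank(y): 8->5, 4->2, 11->7, 10->6, 18->10, 6->3, 14->9, 7->4, 12->8, 3->1
Step 2: d_i = R_x(i) - R_y(i); compute d_i^2.
  (4-5)^2=1, (1-2)^2=1, (2-7)^2=25, (9-6)^2=9, (3-10)^2=49, (6-3)^2=9, (8-9)^2=1, (7-4)^2=9, (10-8)^2=4, (5-1)^2=16
sum(d^2) = 124.
Step 3: rho = 1 - 6*124 / (10*(10^2 - 1)) = 1 - 744/990 = 0.248485.
Step 4: Under H0, t = rho * sqrt((n-2)/(1-rho^2)) = 0.7256 ~ t(8).
Step 5: Two-sided p-value from the t-distribution with 8 df = 0.488776.
Step 6: alpha = 0.1. fail to reject H0.

rho = 0.2485, p = 0.488776, fail to reject H0 at alpha = 0.1.


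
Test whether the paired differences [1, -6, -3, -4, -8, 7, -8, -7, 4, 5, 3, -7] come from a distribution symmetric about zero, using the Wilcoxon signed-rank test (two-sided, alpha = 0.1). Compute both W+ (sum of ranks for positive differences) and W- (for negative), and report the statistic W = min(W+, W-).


Step 1: Drop any zero differences (none here) and take |d_i|.
|d| = [1, 6, 3, 4, 8, 7, 8, 7, 4, 5, 3, 7]
Step 2: Midrank |d_i| (ties get averaged ranks).
ranks: |1|->1, |6|->7, |3|->2.5, |4|->4.5, |8|->11.5, |7|->9, |8|->11.5, |7|->9, |4|->4.5, |5|->6, |3|->2.5, |7|->9
Step 3: Attach original signs; sum ranks with positive sign and with negative sign.
W+ = 1 + 9 + 4.5 + 6 + 2.5 = 23
W- = 7 + 2.5 + 4.5 + 11.5 + 11.5 + 9 + 9 = 55
(Check: W+ + W- = 78 should equal n(n+1)/2 = 78.)
Step 4: Test statistic W = min(W+, W-) = 23.
Step 5: Ties in |d|, so use the tie-corrected normal approximation.
        E[W] = n(n+1)/4 = 12*13/4 = 39.
        Tie groups: |d|=3 (t=2), |d|=4 (t=2), |d|=7 (t=3), |d|=8 (t=2); sum(t^3 - t) = 42.
        Var[W] = n(n+1)(2n+1)/24 - sum(t^3-t)/48 = 3900/24 - 42/48 = 161.625.
        z = (W - E[W]) / sqrt(Var[W]) = (23 - 39) / 12.7132 = -1.2585.
        Two-sided p = 2*Phi(z) = 0.208198.
Step 6: alpha = 0.1. fail to reject H0.

W+ = 23, W- = 55, W = min = 23, p = 0.208198, fail to reject H0.


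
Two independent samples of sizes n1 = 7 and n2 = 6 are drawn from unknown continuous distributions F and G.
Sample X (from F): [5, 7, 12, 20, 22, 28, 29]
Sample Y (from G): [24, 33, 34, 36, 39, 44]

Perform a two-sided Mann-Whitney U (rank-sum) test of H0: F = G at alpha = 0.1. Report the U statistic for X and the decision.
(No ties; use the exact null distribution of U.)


Step 1: Combine and sort all 13 observations; assign midranks.
sorted (value, group): (5,X), (7,X), (12,X), (20,X), (22,X), (24,Y), (28,X), (29,X), (33,Y), (34,Y), (36,Y), (39,Y), (44,Y)
ranks: 5->1, 7->2, 12->3, 20->4, 22->5, 24->6, 28->7, 29->8, 33->9, 34->10, 36->11, 39->12, 44->13
Step 2: Rank sum for X: R1 = 1 + 2 + 3 + 4 + 5 + 7 + 8 = 30.
Step 3: U_X = R1 - n1(n1+1)/2 = 30 - 7*8/2 = 30 - 28 = 2.
       U_Y = n1*n2 - U_X = 42 - 2 = 40.
Step 4: No ties, so the exact null distribution of U (based on enumerating the C(13,7) = 1716 equally likely rank assignments) gives the two-sided p-value.
Step 5: p-value = 0.004662; compare to alpha = 0.1. reject H0.

U_X = 2, p = 0.004662, reject H0 at alpha = 0.1.


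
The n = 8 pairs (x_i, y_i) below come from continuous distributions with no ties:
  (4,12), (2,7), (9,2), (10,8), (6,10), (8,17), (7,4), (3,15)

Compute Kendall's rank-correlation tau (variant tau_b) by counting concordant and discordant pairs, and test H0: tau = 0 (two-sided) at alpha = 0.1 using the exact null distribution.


Step 1: Enumerate the 28 unordered pairs (i,j) with i<j and classify each by sign(x_j-x_i) * sign(y_j-y_i).
  (1,2):dx=-2,dy=-5->C; (1,3):dx=+5,dy=-10->D; (1,4):dx=+6,dy=-4->D; (1,5):dx=+2,dy=-2->D
  (1,6):dx=+4,dy=+5->C; (1,7):dx=+3,dy=-8->D; (1,8):dx=-1,dy=+3->D; (2,3):dx=+7,dy=-5->D
  (2,4):dx=+8,dy=+1->C; (2,5):dx=+4,dy=+3->C; (2,6):dx=+6,dy=+10->C; (2,7):dx=+5,dy=-3->D
  (2,8):dx=+1,dy=+8->C; (3,4):dx=+1,dy=+6->C; (3,5):dx=-3,dy=+8->D; (3,6):dx=-1,dy=+15->D
  (3,7):dx=-2,dy=+2->D; (3,8):dx=-6,dy=+13->D; (4,5):dx=-4,dy=+2->D; (4,6):dx=-2,dy=+9->D
  (4,7):dx=-3,dy=-4->C; (4,8):dx=-7,dy=+7->D; (5,6):dx=+2,dy=+7->C; (5,7):dx=+1,dy=-6->D
  (5,8):dx=-3,dy=+5->D; (6,7):dx=-1,dy=-13->C; (6,8):dx=-5,dy=-2->C; (7,8):dx=-4,dy=+11->D
Step 2: C = 11, D = 17, total pairs = 28.
Step 3: tau = (C - D)/(n(n-1)/2) = (11 - 17)/28 = -0.214286.
Step 4: Exact two-sided p-value (enumerate n! = 40320 permutations of y under H0): p = 0.548413.
Step 5: alpha = 0.1. fail to reject H0.

tau_b = -0.2143 (C=11, D=17), p = 0.548413, fail to reject H0.


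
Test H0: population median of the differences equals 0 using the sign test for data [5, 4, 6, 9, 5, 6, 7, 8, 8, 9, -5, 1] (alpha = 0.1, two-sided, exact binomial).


Step 1: Discard zero differences. Original n = 12; n_eff = number of nonzero differences = 12.
Nonzero differences (with sign): +5, +4, +6, +9, +5, +6, +7, +8, +8, +9, -5, +1
Step 2: Count signs: positive = 11, negative = 1.
Step 3: Under H0: P(positive) = 0.5, so the number of positives S ~ Bin(12, 0.5).
Step 4: Two-sided exact p-value = sum of Bin(12,0.5) probabilities at or below the observed probability = 0.006348.
Step 5: alpha = 0.1. reject H0.

n_eff = 12, pos = 11, neg = 1, p = 0.006348, reject H0.


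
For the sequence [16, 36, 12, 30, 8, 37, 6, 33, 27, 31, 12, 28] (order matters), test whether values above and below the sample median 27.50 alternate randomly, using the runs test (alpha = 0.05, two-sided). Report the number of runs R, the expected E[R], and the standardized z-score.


Step 1: Compute median = 27.50; label A = above, B = below.
Labels in order: BABABABABABA  (n_A = 6, n_B = 6)
Step 2: Count runs R = 12.
Step 3: Under H0 (random ordering), E[R] = 2*n_A*n_B/(n_A+n_B) + 1 = 2*6*6/12 + 1 = 7.0000.
        Var[R] = 2*n_A*n_B*(2*n_A*n_B - n_A - n_B) / ((n_A+n_B)^2 * (n_A+n_B-1)) = 4320/1584 = 2.7273.
        SD[R] = 1.6514.
Step 4: Continuity-corrected z = (R - 0.5 - E[R]) / SD[R] = (12 - 0.5 - 7.0000) / 1.6514 = 2.7249.
Step 5: Two-sided p-value via normal approximation = 2*(1 - Phi(|z|)) = 0.006432.
Step 6: alpha = 0.05. reject H0.

R = 12, z = 2.7249, p = 0.006432, reject H0.


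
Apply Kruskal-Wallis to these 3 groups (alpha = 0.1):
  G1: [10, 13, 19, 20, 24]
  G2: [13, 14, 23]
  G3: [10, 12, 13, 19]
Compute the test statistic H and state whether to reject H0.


Step 1: Combine all N = 12 observations and assign midranks.
sorted (value, group, rank): (10,G1,1.5), (10,G3,1.5), (12,G3,3), (13,G1,5), (13,G2,5), (13,G3,5), (14,G2,7), (19,G1,8.5), (19,G3,8.5), (20,G1,10), (23,G2,11), (24,G1,12)
Step 2: Sum ranks within each group.
R_1 = 37 (n_1 = 5)
R_2 = 23 (n_2 = 3)
R_3 = 18 (n_3 = 4)
Step 3: H = 12/(N(N+1)) * sum(R_i^2/n_i) - 3(N+1)
     = 12/(12*13) * (37^2/5 + 23^2/3 + 18^2/4) - 3*13
     = 0.076923 * 531.133 - 39
     = 1.856410.
Step 4: Ties present; correction factor C = 1 - 36/(12^3 - 12) = 0.979021. Corrected H = 1.856410 / 0.979021 = 1.896190.
Step 5: Under H0, H ~ chi^2(2); p-value = 0.387478.
Step 6: alpha = 0.1. fail to reject H0.

H = 1.8962, df = 2, p = 0.387478, fail to reject H0.


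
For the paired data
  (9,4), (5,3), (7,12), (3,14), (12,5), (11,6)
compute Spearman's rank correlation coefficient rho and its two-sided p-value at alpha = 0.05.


Step 1: Rank x and y separately (midranks; no ties here).
rank(x): 9->4, 5->2, 7->3, 3->1, 12->6, 11->5
rank(y): 4->2, 3->1, 12->5, 14->6, 5->3, 6->4
Step 2: d_i = R_x(i) - R_y(i); compute d_i^2.
  (4-2)^2=4, (2-1)^2=1, (3-5)^2=4, (1-6)^2=25, (6-3)^2=9, (5-4)^2=1
sum(d^2) = 44.
Step 3: rho = 1 - 6*44 / (6*(6^2 - 1)) = 1 - 264/210 = -0.257143.
Step 4: Under H0, t = rho * sqrt((n-2)/(1-rho^2)) = -0.5322 ~ t(4).
Step 5: Two-sided p-value from the t-distribution with 4 df = 0.622787.
Step 6: alpha = 0.05. fail to reject H0.

rho = -0.2571, p = 0.622787, fail to reject H0 at alpha = 0.05.


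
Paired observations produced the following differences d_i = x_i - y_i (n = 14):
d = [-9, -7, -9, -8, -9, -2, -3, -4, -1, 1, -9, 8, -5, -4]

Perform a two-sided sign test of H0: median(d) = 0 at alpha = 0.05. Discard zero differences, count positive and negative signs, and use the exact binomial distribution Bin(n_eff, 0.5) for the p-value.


Step 1: Discard zero differences. Original n = 14; n_eff = number of nonzero differences = 14.
Nonzero differences (with sign): -9, -7, -9, -8, -9, -2, -3, -4, -1, +1, -9, +8, -5, -4
Step 2: Count signs: positive = 2, negative = 12.
Step 3: Under H0: P(positive) = 0.5, so the number of positives S ~ Bin(14, 0.5).
Step 4: Two-sided exact p-value = sum of Bin(14,0.5) probabilities at or below the observed probability = 0.012939.
Step 5: alpha = 0.05. reject H0.

n_eff = 14, pos = 2, neg = 12, p = 0.012939, reject H0.


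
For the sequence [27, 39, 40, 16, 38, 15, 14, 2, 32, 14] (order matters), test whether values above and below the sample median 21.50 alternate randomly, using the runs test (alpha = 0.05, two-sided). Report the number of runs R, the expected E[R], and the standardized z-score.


Step 1: Compute median = 21.50; label A = above, B = below.
Labels in order: AAABABBBAB  (n_A = 5, n_B = 5)
Step 2: Count runs R = 6.
Step 3: Under H0 (random ordering), E[R] = 2*n_A*n_B/(n_A+n_B) + 1 = 2*5*5/10 + 1 = 6.0000.
        Var[R] = 2*n_A*n_B*(2*n_A*n_B - n_A - n_B) / ((n_A+n_B)^2 * (n_A+n_B-1)) = 2000/900 = 2.2222.
        SD[R] = 1.4907.
Step 4: R = E[R], so z = 0 with no continuity correction.
Step 5: Two-sided p-value via normal approximation = 2*(1 - Phi(|z|)) = 1.000000.
Step 6: alpha = 0.05. fail to reject H0.

R = 6, z = 0.0000, p = 1.000000, fail to reject H0.


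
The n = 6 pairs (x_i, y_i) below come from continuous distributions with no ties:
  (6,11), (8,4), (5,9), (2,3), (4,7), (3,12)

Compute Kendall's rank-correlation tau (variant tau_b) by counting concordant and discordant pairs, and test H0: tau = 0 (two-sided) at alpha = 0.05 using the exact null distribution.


Step 1: Enumerate the 15 unordered pairs (i,j) with i<j and classify each by sign(x_j-x_i) * sign(y_j-y_i).
  (1,2):dx=+2,dy=-7->D; (1,3):dx=-1,dy=-2->C; (1,4):dx=-4,dy=-8->C; (1,5):dx=-2,dy=-4->C
  (1,6):dx=-3,dy=+1->D; (2,3):dx=-3,dy=+5->D; (2,4):dx=-6,dy=-1->C; (2,5):dx=-4,dy=+3->D
  (2,6):dx=-5,dy=+8->D; (3,4):dx=-3,dy=-6->C; (3,5):dx=-1,dy=-2->C; (3,6):dx=-2,dy=+3->D
  (4,5):dx=+2,dy=+4->C; (4,6):dx=+1,dy=+9->C; (5,6):dx=-1,dy=+5->D
Step 2: C = 8, D = 7, total pairs = 15.
Step 3: tau = (C - D)/(n(n-1)/2) = (8 - 7)/15 = 0.066667.
Step 4: Exact two-sided p-value (enumerate n! = 720 permutations of y under H0): p = 1.000000.
Step 5: alpha = 0.05. fail to reject H0.

tau_b = 0.0667 (C=8, D=7), p = 1.000000, fail to reject H0.


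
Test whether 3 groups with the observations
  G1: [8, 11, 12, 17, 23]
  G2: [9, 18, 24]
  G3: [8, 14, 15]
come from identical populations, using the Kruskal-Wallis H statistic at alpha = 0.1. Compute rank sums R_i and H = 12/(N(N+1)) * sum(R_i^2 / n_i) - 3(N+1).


Step 1: Combine all N = 11 observations and assign midranks.
sorted (value, group, rank): (8,G1,1.5), (8,G3,1.5), (9,G2,3), (11,G1,4), (12,G1,5), (14,G3,6), (15,G3,7), (17,G1,8), (18,G2,9), (23,G1,10), (24,G2,11)
Step 2: Sum ranks within each group.
R_1 = 28.5 (n_1 = 5)
R_2 = 23 (n_2 = 3)
R_3 = 14.5 (n_3 = 3)
Step 3: H = 12/(N(N+1)) * sum(R_i^2/n_i) - 3(N+1)
     = 12/(11*12) * (28.5^2/5 + 23^2/3 + 14.5^2/3) - 3*12
     = 0.090909 * 408.867 - 36
     = 1.169697.
Step 4: Ties present; correction factor C = 1 - 6/(11^3 - 11) = 0.995455. Corrected H = 1.169697 / 0.995455 = 1.175038.
Step 5: Under H0, H ~ chi^2(2); p-value = 0.555704.
Step 6: alpha = 0.1. fail to reject H0.

H = 1.1750, df = 2, p = 0.555704, fail to reject H0.
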